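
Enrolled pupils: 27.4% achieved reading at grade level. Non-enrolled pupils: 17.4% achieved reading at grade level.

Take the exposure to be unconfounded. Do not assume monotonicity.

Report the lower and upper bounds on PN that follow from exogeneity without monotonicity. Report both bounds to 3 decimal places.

0.365 ≤ PN ≤ 1.000

p₁ = 0.274, p₀ = 0.174.
Under exogeneity alone the bounds on PN are max{0,(p₁−p₀)/p₁} ≤ PN ≤ min{1,(1−p₀)/p₁}.
  lower = (p₁ − p₀)/p₁ = 0.1 / 0.274 ≈ 0.3650
  upper = min{1, (1 − p₀)/p₁} = 0.826 / 0.274 ≈ 3.0146 → capped at 1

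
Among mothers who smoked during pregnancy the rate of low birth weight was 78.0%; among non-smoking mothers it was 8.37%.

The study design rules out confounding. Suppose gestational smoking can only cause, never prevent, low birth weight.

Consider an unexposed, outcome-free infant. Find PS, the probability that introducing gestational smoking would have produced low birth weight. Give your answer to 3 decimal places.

PS ≈ 0.760

p₁ = 0.78, p₀ = 0.0837.
Under exogeneity and monotonicity, PS = (p₁ − p₀) / (1 − p₀).
PS = (0.78 − 0.0837) / (1 − 0.0837) = 0.6963 / 0.9163 ≈ 0.7599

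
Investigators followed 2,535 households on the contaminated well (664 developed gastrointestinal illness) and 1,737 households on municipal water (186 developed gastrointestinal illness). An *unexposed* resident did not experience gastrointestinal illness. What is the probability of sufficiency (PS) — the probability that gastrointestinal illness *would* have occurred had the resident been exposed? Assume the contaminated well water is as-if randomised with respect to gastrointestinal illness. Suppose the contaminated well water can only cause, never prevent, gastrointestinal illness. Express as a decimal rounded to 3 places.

PS ≈ 0.173

p₁ = P(outcome | exposed) = 664/2535 = 0.26193
p₀ = P(outcome | unexposed) = 186/1737 = 0.10708
Under exogeneity and monotonicity, PS = (p₁ − p₀) / (1 − p₀).
PS = (0.26193 − 0.10708) / (1 − 0.10708) = 0.15485 / 0.89292 ≈ 0.1734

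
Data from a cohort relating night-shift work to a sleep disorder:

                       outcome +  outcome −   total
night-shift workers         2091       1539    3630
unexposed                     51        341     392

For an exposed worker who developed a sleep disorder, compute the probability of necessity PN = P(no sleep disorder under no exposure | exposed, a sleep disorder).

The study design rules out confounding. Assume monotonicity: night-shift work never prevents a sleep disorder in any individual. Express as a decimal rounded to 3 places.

p₁ = P(outcome | exposed) = 2091/3630 = 0.57603
p₀ = P(outcome | unexposed) = 51/392 = 0.1301
Under exogeneity and monotonicity, PN = (p₁ − p₀) / p₁.
PN = (0.57603 − 0.1301) / 0.57603 = 0.44593 / 0.57603 ≈ 0.7741

PN ≈ 0.774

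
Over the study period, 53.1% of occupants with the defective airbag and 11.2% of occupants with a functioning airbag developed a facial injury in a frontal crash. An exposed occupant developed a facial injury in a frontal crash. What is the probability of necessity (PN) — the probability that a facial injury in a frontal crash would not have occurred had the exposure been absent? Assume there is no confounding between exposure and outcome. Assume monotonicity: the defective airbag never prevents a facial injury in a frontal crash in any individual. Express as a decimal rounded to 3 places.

p₁ = 0.531, p₀ = 0.112.
Under exogeneity and monotonicity, PN = (p₁ − p₀) / p₁.
PN = (0.531 − 0.112) / 0.531 = 0.419 / 0.531 ≈ 0.7891

PN ≈ 0.789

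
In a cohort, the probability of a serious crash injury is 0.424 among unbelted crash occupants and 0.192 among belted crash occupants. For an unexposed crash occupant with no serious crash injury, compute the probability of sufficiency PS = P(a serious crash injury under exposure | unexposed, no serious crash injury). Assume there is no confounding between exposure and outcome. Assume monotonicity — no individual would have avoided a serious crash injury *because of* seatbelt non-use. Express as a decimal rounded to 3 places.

Let p₁ = 0.424, p₀ = 0.192.
Under exogeneity and monotonicity, PS = (p₁ − p₀) / (1 − p₀).
PS = (0.424 − 0.192) / (1 − 0.192) = 0.232 / 0.808 ≈ 0.2871

PS ≈ 0.287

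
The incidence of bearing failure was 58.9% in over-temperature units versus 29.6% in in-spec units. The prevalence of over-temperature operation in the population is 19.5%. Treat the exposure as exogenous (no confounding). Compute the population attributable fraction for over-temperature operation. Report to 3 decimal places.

PAF ≈ 0.162

p₁ = 0.589, p₀ = 0.296.
Overall risk P(Y=1) = π·p₁ + (1−π)·p₀ = 0.195×0.589 + 0.805×0.296 = 0.35314.
Under exogeneity, PAF = [P(Y=1) − p₀] / P(Y=1).
PAF = (0.35314 − 0.296) / 0.35314 ≈ 0.1618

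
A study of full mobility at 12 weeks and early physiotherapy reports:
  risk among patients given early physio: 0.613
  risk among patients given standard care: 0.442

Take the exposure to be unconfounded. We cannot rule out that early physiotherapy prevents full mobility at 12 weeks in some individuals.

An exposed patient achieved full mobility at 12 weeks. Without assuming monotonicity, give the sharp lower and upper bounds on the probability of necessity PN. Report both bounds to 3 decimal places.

0.279 ≤ PN ≤ 0.910

Let p₁ = 0.613, p₀ = 0.442.
Under exogeneity alone the bounds on PN are max{0,(p₁−p₀)/p₁} ≤ PN ≤ min{1,(1−p₀)/p₁}.
  lower = (p₁ − p₀)/p₁ = 0.171 / 0.613 ≈ 0.2790
  upper = min{1, (1 − p₀)/p₁} = 0.558 / 0.613 ≈ 0.9103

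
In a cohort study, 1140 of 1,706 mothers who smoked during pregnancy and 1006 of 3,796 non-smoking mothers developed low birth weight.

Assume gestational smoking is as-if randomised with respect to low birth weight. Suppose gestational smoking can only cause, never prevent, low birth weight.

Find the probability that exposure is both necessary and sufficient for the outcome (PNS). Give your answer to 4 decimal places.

p₁ = P(outcome | exposed) = 1140/1706 = 0.66823
p₀ = P(outcome | unexposed) = 1006/3796 = 0.26502
Under exogeneity and monotonicity, PNS = p₁ − p₀.
PNS = 0.66823 − 0.26502 = 0.40321

PNS ≈ 0.4032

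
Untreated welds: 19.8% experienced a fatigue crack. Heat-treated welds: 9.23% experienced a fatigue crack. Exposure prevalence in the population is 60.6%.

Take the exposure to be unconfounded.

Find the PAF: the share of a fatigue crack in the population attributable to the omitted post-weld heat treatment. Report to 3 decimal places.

p₁ = 0.198, p₀ = 0.0923.
Overall risk P(Y=1) = π·p₁ + (1−π)·p₀ = 0.606×0.198 + 0.394×0.0923 = 0.15635.
Under exogeneity, PAF = [P(Y=1) − p₀] / P(Y=1).
PAF = (0.15635 − 0.0923) / 0.15635 ≈ 0.4097

PAF ≈ 0.410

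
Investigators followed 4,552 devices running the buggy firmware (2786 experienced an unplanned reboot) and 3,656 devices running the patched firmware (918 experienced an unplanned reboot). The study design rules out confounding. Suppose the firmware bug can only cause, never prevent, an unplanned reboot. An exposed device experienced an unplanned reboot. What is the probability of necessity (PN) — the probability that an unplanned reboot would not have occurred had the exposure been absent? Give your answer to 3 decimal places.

PN ≈ 0.590

p₁ = P(outcome | exposed) = 2786/4552 = 0.61204
p₀ = P(outcome | unexposed) = 918/3656 = 0.25109
Under exogeneity and monotonicity, PN = (p₁ − p₀) / p₁.
PN = (0.61204 − 0.25109) / 0.61204 = 0.36094 / 0.61204 ≈ 0.5897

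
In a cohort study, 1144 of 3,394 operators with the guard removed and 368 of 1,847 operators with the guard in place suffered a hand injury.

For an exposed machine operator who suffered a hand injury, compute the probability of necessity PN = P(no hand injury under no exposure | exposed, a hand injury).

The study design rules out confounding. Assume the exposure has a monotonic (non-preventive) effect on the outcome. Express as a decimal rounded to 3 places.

PN ≈ 0.409

p₁ = P(outcome | exposed) = 1144/3394 = 0.33707
p₀ = P(outcome | unexposed) = 368/1847 = 0.19924
Under exogeneity and monotonicity, PN = (p₁ − p₀) / p₁.
PN = (0.33707 − 0.19924) / 0.33707 = 0.13782 / 0.33707 ≈ 0.4089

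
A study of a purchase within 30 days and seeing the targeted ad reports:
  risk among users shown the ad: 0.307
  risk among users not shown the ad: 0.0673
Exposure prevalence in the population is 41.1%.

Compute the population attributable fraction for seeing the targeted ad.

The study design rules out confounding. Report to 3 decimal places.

PAF ≈ 0.594

Let p₁ = 0.307, p₀ = 0.0673.
Overall risk P(Y=1) = π·p₁ + (1−π)·p₀ = 0.411×0.307 + 0.589×0.0673 = 0.16582.
Under exogeneity, PAF = [P(Y=1) − p₀] / P(Y=1).
PAF = (0.16582 − 0.0673) / 0.16582 ≈ 0.5941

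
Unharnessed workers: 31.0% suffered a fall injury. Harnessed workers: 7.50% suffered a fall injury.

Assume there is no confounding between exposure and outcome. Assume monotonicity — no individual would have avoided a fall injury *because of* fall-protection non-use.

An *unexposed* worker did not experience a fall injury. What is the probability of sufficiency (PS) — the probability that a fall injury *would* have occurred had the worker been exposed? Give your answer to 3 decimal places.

p₁ = 0.31, p₀ = 0.075.
Under exogeneity and monotonicity, PS = (p₁ − p₀) / (1 − p₀).
PS = (0.31 − 0.075) / (1 − 0.075) = 0.235 / 0.925 ≈ 0.2541

PS ≈ 0.254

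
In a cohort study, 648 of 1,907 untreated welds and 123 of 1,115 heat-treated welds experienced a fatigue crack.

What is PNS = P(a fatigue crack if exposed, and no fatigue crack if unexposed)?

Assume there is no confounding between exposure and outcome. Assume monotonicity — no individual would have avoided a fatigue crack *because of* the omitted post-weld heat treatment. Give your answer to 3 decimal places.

PNS ≈ 0.229

p₁ = P(outcome | exposed) = 648/1907 = 0.3398
p₀ = P(outcome | unexposed) = 123/1115 = 0.11031
Under exogeneity and monotonicity, PNS = p₁ − p₀.
PNS = 0.3398 − 0.11031 = 0.22949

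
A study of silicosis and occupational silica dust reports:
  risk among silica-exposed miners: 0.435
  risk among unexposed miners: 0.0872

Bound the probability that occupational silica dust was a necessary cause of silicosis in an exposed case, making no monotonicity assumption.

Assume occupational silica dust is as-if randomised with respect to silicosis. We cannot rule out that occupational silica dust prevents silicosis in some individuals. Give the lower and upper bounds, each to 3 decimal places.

Let p₁ = 0.435, p₀ = 0.0872.
Under exogeneity alone the bounds on PN are max{0,(p₁−p₀)/p₁} ≤ PN ≤ min{1,(1−p₀)/p₁}.
  lower = (p₁ − p₀)/p₁ = 0.3478 / 0.435 ≈ 0.7995
  upper = min{1, (1 − p₀)/p₁} = 0.9128 / 0.435 ≈ 2.0984 → capped at 1

0.800 ≤ PN ≤ 1.000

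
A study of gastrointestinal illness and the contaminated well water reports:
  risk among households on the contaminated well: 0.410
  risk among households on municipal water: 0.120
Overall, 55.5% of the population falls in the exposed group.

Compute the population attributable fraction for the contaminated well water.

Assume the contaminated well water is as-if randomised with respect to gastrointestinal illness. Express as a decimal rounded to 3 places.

PAF ≈ 0.573

Let p₁ = 0.41, p₀ = 0.12.
Overall risk P(Y=1) = π·p₁ + (1−π)·p₀ = 0.555×0.41 + 0.445×0.12 = 0.28095.
Under exogeneity, PAF = [P(Y=1) − p₀] / P(Y=1).
PAF = (0.28095 − 0.12) / 0.28095 ≈ 0.5729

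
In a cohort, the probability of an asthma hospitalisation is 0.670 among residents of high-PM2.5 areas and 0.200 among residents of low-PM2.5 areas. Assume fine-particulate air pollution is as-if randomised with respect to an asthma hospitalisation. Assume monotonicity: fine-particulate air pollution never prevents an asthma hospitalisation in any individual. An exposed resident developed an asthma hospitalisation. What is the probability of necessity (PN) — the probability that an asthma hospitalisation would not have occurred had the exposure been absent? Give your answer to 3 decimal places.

Let p₁ = 0.67, p₀ = 0.2.
Under exogeneity and monotonicity, PN = (p₁ − p₀) / p₁.
PN = (0.67 − 0.2) / 0.67 = 0.47 / 0.67 ≈ 0.7015

PN ≈ 0.701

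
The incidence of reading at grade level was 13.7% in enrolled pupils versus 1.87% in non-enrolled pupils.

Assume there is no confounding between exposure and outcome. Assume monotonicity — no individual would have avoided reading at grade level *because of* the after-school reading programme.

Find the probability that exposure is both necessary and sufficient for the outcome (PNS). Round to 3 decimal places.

p₁ = 0.137, p₀ = 0.0187.
Under exogeneity and monotonicity, PNS = p₁ − p₀.
PNS = 0.137 − 0.0187 = 0.1183

PNS ≈ 0.118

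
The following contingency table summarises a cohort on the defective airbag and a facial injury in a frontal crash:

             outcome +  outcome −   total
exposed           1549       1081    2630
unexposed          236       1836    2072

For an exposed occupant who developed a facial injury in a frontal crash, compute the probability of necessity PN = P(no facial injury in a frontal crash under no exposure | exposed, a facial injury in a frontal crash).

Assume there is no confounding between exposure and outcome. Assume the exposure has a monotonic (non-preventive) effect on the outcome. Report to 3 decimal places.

PN ≈ 0.807

p₁ = P(outcome | exposed) = 1549/2630 = 0.58897
p₀ = P(outcome | unexposed) = 236/2072 = 0.1139
Under exogeneity and monotonicity, PN = (p₁ − p₀) / p₁.
PN = (0.58897 − 0.1139) / 0.58897 = 0.47507 / 0.58897 ≈ 0.8066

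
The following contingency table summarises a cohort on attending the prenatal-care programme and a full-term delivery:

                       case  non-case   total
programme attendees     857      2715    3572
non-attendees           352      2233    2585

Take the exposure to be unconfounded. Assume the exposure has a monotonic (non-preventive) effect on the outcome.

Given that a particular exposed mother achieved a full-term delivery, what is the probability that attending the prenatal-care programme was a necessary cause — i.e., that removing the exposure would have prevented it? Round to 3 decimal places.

p₁ = P(outcome | exposed) = 857/3572 = 0.23992
p₀ = P(outcome | unexposed) = 352/2585 = 0.13617
Under exogeneity and monotonicity, PN = (p₁ − p₀) / p₁.
PN = (0.23992 − 0.13617) / 0.23992 = 0.10375 / 0.23992 ≈ 0.4324

PN ≈ 0.432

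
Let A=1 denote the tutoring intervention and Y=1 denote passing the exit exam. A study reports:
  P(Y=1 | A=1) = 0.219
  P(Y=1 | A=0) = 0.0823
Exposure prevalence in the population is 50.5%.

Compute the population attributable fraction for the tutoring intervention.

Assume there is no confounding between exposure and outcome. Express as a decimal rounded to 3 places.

Let p₁ = 0.219, p₀ = 0.0823.
Overall risk P(Y=1) = π·p₁ + (1−π)·p₀ = 0.505×0.219 + 0.495×0.0823 = 0.15133.
Under exogeneity, PAF = [P(Y=1) − p₀] / P(Y=1).
PAF = (0.15133 − 0.0823) / 0.15133 ≈ 0.4562

PAF ≈ 0.456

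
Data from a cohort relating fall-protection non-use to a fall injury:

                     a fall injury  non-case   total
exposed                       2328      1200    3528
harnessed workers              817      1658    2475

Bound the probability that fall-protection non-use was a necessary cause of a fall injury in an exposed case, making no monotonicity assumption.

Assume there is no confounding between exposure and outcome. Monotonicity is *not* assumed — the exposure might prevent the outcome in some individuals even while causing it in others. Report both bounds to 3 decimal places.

p₁ = P(outcome | exposed) = 2328/3528 = 0.65986
p₀ = P(outcome | unexposed) = 817/2475 = 0.3301
Under exogeneity alone the bounds on PN are max{0,(p₁−p₀)/p₁} ≤ PN ≤ min{1,(1−p₀)/p₁}.
  lower = (p₁ − p₀)/p₁ = 0.32976 / 0.65986 ≈ 0.4997
  upper = min{1, (1 − p₀)/p₁} = 0.6699 / 0.65986 ≈ 1.0152 → capped at 1

0.500 ≤ PN ≤ 1.000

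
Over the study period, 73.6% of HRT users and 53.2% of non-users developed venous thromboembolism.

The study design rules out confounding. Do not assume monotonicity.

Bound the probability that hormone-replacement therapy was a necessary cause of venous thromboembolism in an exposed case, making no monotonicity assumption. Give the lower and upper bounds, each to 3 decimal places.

0.277 ≤ PN ≤ 0.636

p₁ = 0.736, p₀ = 0.532.
Under exogeneity alone the bounds on PN are max{0,(p₁−p₀)/p₁} ≤ PN ≤ min{1,(1−p₀)/p₁}.
  lower = (p₁ − p₀)/p₁ = 0.204 / 0.736 ≈ 0.2772
  upper = min{1, (1 − p₀)/p₁} = 0.468 / 0.736 ≈ 0.6359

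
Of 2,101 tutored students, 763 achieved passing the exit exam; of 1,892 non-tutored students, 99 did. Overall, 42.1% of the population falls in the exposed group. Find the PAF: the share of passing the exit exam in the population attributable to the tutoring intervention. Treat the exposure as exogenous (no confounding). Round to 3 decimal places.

PAF ≈ 0.714

p₁ = P(outcome | exposed) = 763/2101 = 0.36316
p₀ = P(outcome | unexposed) = 99/1892 = 0.052326
Overall risk P(Y=1) = π·p₁ + (1−π)·p₀ = 0.421×0.36316 + 0.579×0.052326 = 0.18319.
Under exogeneity, PAF = [P(Y=1) − p₀] / P(Y=1).
PAF = (0.18319 − 0.052326) / 0.18319 ≈ 0.7144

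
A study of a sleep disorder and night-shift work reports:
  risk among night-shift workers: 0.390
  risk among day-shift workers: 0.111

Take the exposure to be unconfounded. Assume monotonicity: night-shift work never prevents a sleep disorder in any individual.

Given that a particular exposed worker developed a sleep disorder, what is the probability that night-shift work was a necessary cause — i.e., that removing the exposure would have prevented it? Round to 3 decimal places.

PN ≈ 0.715

Let p₁ = 0.39, p₀ = 0.111.
Under exogeneity and monotonicity, PN = (p₁ − p₀) / p₁.
PN = (0.39 − 0.111) / 0.39 = 0.279 / 0.39 ≈ 0.7154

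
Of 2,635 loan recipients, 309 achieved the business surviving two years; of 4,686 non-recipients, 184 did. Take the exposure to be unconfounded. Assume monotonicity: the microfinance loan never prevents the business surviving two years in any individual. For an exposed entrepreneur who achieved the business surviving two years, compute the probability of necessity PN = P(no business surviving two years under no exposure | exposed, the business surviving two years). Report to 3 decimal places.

p₁ = P(outcome | exposed) = 309/2635 = 0.11727
p₀ = P(outcome | unexposed) = 184/4686 = 0.039266
Under exogeneity and monotonicity, PN = (p₁ − p₀) / p₁.
PN = (0.11727 − 0.039266) / 0.11727 = 0.078002 / 0.11727 ≈ 0.6652

PN ≈ 0.665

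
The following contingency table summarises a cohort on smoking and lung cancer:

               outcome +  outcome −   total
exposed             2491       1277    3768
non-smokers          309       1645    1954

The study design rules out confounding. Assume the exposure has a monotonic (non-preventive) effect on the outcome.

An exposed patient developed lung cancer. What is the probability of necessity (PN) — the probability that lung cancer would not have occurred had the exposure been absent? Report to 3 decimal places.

p₁ = P(outcome | exposed) = 2491/3768 = 0.66109
p₀ = P(outcome | unexposed) = 309/1954 = 0.15814
Under exogeneity and monotonicity, PN = (p₁ − p₀)/p₁.
PN = (0.66109 − 0.15814) / 0.66109 ≈ 0.7608

PN ≈ 0.761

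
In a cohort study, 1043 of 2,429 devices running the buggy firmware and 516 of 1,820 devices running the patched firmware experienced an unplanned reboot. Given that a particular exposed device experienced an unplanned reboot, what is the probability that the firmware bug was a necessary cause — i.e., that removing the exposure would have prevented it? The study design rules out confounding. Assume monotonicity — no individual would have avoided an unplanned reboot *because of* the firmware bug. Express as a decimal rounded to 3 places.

PN ≈ 0.340

p₁ = P(outcome | exposed) = 1043/2429 = 0.42939
p₀ = P(outcome | unexposed) = 516/1820 = 0.28352
Under exogeneity and monotonicity, PN = (p₁ − p₀) / p₁.
PN = (0.42939 − 0.28352) / 0.42939 = 0.14588 / 0.42939 ≈ 0.3397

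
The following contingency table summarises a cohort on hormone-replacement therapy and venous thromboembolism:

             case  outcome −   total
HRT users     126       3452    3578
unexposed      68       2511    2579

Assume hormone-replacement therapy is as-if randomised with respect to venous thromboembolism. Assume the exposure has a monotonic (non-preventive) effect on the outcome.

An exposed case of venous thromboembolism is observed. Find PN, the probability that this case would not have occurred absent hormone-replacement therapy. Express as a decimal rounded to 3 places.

p₁ = P(outcome | exposed) = 126/3578 = 0.035215
p₀ = P(outcome | unexposed) = 68/2579 = 0.026367
Under exogeneity and monotonicity, PN = (p₁ − p₀) / p₁.
PN = (0.035215 − 0.026367) / 0.035215 = 0.0088484 / 0.035215 ≈ 0.2513

PN ≈ 0.251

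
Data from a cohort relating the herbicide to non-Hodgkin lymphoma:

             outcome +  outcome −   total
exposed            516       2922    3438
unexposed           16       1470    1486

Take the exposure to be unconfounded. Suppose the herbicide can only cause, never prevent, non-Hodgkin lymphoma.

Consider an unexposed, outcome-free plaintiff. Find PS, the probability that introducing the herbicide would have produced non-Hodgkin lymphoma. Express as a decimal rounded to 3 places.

p₁ = P(outcome | exposed) = 516/3438 = 0.15009
p₀ = P(outcome | unexposed) = 16/1486 = 0.010767
Under exogeneity and monotonicity, PS = (p₁ − p₀) / (1 − p₀).
PS = (0.15009 − 0.010767) / (1 − 0.010767) = 0.13932 / 0.98923 ≈ 0.1408

PS ≈ 0.141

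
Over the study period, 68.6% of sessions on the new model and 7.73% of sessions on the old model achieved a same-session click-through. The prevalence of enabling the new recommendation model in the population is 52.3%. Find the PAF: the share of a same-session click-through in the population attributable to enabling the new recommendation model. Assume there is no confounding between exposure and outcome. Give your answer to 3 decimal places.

PAF ≈ 0.805

p₁ = 0.686, p₀ = 0.0773.
Overall risk P(Y=1) = π·p₁ + (1−π)·p₀ = 0.523×0.686 + 0.477×0.0773 = 0.39565.
Under exogeneity, PAF = [P(Y=1) − p₀] / P(Y=1).
PAF = (0.39565 − 0.0773) / 0.39565 ≈ 0.8046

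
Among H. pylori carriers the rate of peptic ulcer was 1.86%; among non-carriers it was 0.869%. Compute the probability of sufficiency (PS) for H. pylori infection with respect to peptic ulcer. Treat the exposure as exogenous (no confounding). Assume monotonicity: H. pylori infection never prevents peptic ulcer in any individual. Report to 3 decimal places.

p₁ = 0.0186, p₀ = 0.00869.
Under exogeneity and monotonicity, PS = (p₁ − p₀) / (1 − p₀).
PS = (0.0186 − 0.00869) / (1 − 0.00869) = 0.00991 / 0.99131 ≈ 0.0100

PS ≈ 0.010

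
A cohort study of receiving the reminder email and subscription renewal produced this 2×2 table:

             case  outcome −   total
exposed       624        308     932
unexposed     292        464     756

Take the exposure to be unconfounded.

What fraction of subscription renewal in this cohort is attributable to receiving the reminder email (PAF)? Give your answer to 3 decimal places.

PAF ≈ 0.288

p₁ = P(outcome | exposed) = 624/932 = 0.66953
p₀ = P(outcome | unexposed) = 292/756 = 0.38624
Exposure prevalence π = 932/1688 = 0.55213; overall risk P(Y=1) = 0.54265.
Under exogeneity, PAF = [P(Y=1) − p₀]/P(Y=1).
PAF = (0.54265 − 0.38624) / 0.54265 ≈ 0.2882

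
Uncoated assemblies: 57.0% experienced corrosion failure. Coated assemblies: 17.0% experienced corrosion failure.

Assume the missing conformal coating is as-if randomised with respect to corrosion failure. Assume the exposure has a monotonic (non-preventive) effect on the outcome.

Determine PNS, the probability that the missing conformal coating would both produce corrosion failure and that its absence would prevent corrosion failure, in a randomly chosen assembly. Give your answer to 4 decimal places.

p₁ = 0.57, p₀ = 0.17.
Under exogeneity and monotonicity, PNS = p₁ − p₀.
PNS = 0.57 − 0.17 = 0.4

PNS ≈ 0.4000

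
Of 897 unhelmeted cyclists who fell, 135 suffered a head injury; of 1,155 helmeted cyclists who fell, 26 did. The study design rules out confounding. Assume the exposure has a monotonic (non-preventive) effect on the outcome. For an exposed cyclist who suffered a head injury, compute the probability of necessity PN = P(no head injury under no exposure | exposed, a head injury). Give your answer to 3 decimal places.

PN ≈ 0.850

p₁ = P(outcome | exposed) = 135/897 = 0.1505
p₀ = P(outcome | unexposed) = 26/1155 = 0.022511
Under exogeneity and monotonicity, PN = (p₁ − p₀) / p₁.
PN = (0.1505 − 0.022511) / 0.1505 = 0.12799 / 0.1505 ≈ 0.8504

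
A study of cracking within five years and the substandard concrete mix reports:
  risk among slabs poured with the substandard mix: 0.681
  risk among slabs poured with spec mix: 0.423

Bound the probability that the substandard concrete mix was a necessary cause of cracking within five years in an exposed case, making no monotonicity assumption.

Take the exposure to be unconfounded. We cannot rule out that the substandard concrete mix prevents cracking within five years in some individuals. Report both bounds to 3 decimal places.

0.379 ≤ PN ≤ 0.847

Let p₁ = 0.681, p₀ = 0.423.
Under exogeneity alone the bounds on PN are max{0,(p₁−p₀)/p₁} ≤ PN ≤ min{1,(1−p₀)/p₁}.
  lower = (p₁ − p₀)/p₁ = 0.258 / 0.681 ≈ 0.3789
  upper = min{1, (1 − p₀)/p₁} = 0.577 / 0.681 ≈ 0.8473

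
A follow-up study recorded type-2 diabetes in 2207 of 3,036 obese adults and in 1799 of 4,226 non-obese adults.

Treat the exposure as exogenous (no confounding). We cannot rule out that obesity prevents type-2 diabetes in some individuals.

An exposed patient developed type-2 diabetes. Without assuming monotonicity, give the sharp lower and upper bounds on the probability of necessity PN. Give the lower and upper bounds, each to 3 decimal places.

p₁ = P(outcome | exposed) = 2207/3036 = 0.72694
p₀ = P(outcome | unexposed) = 1799/4226 = 0.4257
Under exogeneity alone the bounds on PN are max{0,(p₁−p₀)/p₁} ≤ PN ≤ min{1,(1−p₀)/p₁}.
  lower = (p₁ − p₀)/p₁ = 0.30125 / 0.72694 ≈ 0.4144
  upper = min{1, (1 − p₀)/p₁} = 0.5743 / 0.72694 ≈ 0.7900

0.414 ≤ PN ≤ 0.790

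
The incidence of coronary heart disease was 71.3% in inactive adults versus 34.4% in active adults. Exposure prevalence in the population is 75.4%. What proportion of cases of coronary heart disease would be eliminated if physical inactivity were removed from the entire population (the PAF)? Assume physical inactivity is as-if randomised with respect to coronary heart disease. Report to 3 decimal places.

PAF ≈ 0.447

p₁ = 0.713, p₀ = 0.344.
Overall risk P(Y=1) = π·p₁ + (1−π)·p₀ = 0.754×0.713 + 0.246×0.344 = 0.62223.
Under exogeneity, PAF = [P(Y=1) − p₀] / P(Y=1).
PAF = (0.62223 − 0.344) / 0.62223 ≈ 0.4471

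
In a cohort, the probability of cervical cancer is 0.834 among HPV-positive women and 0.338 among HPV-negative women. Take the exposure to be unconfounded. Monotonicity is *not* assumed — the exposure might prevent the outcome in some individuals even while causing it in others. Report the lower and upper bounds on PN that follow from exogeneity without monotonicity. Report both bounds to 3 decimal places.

0.595 ≤ PN ≤ 0.794

Let p₁ = 0.834, p₀ = 0.338.
Under exogeneity alone the bounds on PN are max{0,(p₁−p₀)/p₁} ≤ PN ≤ min{1,(1−p₀)/p₁}.
  lower = (p₁ − p₀)/p₁ = 0.496 / 0.834 ≈ 0.5947
  upper = min{1, (1 − p₀)/p₁} = 0.662 / 0.834 ≈ 0.7938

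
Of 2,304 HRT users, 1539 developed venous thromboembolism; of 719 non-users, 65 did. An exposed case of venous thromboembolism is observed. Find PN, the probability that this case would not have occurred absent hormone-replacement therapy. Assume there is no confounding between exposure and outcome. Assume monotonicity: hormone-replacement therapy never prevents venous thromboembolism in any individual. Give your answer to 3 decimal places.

p₁ = P(outcome | exposed) = 1539/2304 = 0.66797
p₀ = P(outcome | unexposed) = 65/719 = 0.090403
Under exogeneity and monotonicity, PN = (p₁ − p₀) / p₁.
PN = (0.66797 − 0.090403) / 0.66797 = 0.57757 / 0.66797 ≈ 0.8647

PN ≈ 0.865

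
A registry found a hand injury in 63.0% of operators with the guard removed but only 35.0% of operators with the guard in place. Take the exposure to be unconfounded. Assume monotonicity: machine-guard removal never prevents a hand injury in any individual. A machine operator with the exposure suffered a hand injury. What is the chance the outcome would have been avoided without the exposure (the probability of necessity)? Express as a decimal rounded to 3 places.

p₁ = 0.63, p₀ = 0.35.
Under exogeneity and monotonicity, PN = (p₁ − p₀) / p₁.
PN = (0.63 − 0.35) / 0.63 = 0.28 / 0.63 ≈ 0.4444

PN ≈ 0.444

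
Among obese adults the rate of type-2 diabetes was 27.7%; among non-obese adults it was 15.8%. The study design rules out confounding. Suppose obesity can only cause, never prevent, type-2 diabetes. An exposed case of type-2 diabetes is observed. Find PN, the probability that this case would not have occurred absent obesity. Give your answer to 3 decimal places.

PN ≈ 0.430

p₁ = 0.277, p₀ = 0.158.
Under exogeneity and monotonicity, PN = (p₁ − p₀) / p₁.
PN = (0.277 − 0.158) / 0.277 = 0.119 / 0.277 ≈ 0.4296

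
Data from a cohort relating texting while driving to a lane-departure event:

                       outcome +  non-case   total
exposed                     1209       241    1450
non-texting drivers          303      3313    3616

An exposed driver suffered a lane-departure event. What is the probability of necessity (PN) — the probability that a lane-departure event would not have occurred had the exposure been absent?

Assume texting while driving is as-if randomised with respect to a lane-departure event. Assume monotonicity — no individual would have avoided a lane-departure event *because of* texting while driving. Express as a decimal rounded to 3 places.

p₁ = P(outcome | exposed) = 1209/1450 = 0.83379
p₀ = P(outcome | unexposed) = 303/3616 = 0.083794
Under exogeneity and monotonicity, PN = (p₁ − p₀)/p₁.
PN = (0.83379 − 0.083794) / 0.83379 ≈ 0.8995

PN ≈ 0.900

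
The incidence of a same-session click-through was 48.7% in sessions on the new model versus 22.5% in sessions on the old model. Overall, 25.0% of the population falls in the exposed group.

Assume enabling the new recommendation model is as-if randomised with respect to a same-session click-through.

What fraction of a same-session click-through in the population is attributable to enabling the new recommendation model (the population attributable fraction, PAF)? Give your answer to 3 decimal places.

PAF ≈ 0.225

p₁ = 0.487, p₀ = 0.225.
Overall risk P(Y=1) = π·p₁ + (1−π)·p₀ = 0.25×0.487 + 0.75×0.225 = 0.2905.
Under exogeneity, PAF = [P(Y=1) − p₀] / P(Y=1).
PAF = (0.2905 − 0.225) / 0.2905 ≈ 0.2255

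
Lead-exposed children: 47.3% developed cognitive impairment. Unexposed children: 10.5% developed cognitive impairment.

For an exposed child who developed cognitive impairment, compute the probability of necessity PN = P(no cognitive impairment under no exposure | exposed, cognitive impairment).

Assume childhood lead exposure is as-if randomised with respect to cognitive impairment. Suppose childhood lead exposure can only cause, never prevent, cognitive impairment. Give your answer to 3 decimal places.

PN ≈ 0.778

p₁ = 0.473, p₀ = 0.105.
Under exogeneity and monotonicity, PN = (p₁ − p₀) / p₁.
PN = (0.473 − 0.105) / 0.473 = 0.368 / 0.473 ≈ 0.7780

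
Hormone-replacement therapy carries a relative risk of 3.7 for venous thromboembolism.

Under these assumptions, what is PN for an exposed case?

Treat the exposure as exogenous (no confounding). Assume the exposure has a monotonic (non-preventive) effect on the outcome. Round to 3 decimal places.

PN ≈ 0.730

Under exogeneity and monotonicity, PN = (RR − 1) / RR = 1 − 1/RR.
PN = (3.7 − 1) / 3.7 = 2.7 / 3.7 ≈ 0.7297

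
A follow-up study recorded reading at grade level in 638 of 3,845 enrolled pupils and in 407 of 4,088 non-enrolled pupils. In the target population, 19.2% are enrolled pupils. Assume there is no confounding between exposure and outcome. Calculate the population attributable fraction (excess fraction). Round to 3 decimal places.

PAF ≈ 0.113

p₁ = P(outcome | exposed) = 638/3845 = 0.16593
p₀ = P(outcome | unexposed) = 407/4088 = 0.09956
Overall risk P(Y=1) = π·p₁ + (1−π)·p₀ = 0.192×0.16593 + 0.808×0.09956 = 0.1123.
Under exogeneity, PAF = [P(Y=1) − p₀] / P(Y=1).
PAF = (0.1123 − 0.09956) / 0.1123 ≈ 0.1135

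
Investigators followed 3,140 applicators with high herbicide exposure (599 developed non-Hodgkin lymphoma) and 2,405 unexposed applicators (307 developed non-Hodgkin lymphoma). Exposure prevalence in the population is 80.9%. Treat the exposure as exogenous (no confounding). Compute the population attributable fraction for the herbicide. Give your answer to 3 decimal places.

p₁ = P(outcome | exposed) = 599/3140 = 0.19076
p₀ = P(outcome | unexposed) = 307/2405 = 0.12765
Overall risk P(Y=1) = π·p₁ + (1−π)·p₀ = 0.809×0.19076 + 0.191×0.12765 = 0.17871.
Under exogeneity, PAF = [P(Y=1) − p₀] / P(Y=1).
PAF = (0.17871 − 0.12765) / 0.17871 ≈ 0.2857

PAF ≈ 0.286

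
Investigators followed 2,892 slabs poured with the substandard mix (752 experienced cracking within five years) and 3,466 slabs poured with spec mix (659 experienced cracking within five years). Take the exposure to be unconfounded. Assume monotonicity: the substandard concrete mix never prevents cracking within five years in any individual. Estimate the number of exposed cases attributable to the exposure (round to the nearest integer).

p₁ = P(outcome | exposed) = 752/2892 = 0.26003
p₀ = P(outcome | unexposed) = 659/3466 = 0.19013
PN = (p₁ − p₀)/p₁ = (0.26003 − 0.19013) / 0.26003 ≈ 0.26880.
Attributable cases ≈ PN × (exposed cases) = 0.26880 × 752 ≈ 202.14.

about 202 cases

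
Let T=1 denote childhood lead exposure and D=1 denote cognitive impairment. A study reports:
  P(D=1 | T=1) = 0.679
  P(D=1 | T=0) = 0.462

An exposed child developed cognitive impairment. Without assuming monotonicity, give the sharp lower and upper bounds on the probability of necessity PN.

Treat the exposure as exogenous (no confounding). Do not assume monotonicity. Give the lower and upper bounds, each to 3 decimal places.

Let p₁ = 0.679, p₀ = 0.462.
Under exogeneity alone the bounds on PN are max{0,(p₁−p₀)/p₁} ≤ PN ≤ min{1,(1−p₀)/p₁}.
  lower = (p₁ − p₀)/p₁ = 0.217 / 0.679 ≈ 0.3196
  upper = min{1, (1 − p₀)/p₁} = 0.538 / 0.679 ≈ 0.7923

0.320 ≤ PN ≤ 0.792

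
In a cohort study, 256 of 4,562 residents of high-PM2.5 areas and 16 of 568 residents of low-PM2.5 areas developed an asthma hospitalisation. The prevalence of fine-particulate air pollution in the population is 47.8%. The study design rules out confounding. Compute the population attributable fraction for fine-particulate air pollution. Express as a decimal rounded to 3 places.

PAF ≈ 0.322

p₁ = P(outcome | exposed) = 256/4562 = 0.056116
p₀ = P(outcome | unexposed) = 16/568 = 0.028169
Overall risk P(Y=1) = π·p₁ + (1−π)·p₀ = 0.478×0.056116 + 0.522×0.028169 = 0.041528.
Under exogeneity, PAF = [P(Y=1) − p₀] / P(Y=1).
PAF = (0.041528 − 0.028169) / 0.041528 ≈ 0.3217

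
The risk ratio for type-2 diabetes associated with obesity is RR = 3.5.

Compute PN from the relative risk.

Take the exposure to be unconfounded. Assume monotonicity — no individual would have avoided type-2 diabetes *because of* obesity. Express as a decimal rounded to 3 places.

Under exogeneity and monotonicity, PN = (RR − 1) / RR = 1 − 1/RR.
PN = (3.5 − 1) / 3.5 = 2.5 / 3.5 ≈ 0.7143

PN ≈ 0.714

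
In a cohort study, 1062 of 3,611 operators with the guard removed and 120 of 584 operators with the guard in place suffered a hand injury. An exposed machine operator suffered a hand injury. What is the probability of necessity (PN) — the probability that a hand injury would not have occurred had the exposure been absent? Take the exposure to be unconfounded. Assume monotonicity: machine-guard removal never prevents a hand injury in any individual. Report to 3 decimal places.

PN ≈ 0.301

p₁ = P(outcome | exposed) = 1062/3611 = 0.2941
p₀ = P(outcome | unexposed) = 120/584 = 0.20548
Under exogeneity and monotonicity, PN = (p₁ − p₀) / p₁.
PN = (0.2941 − 0.20548) / 0.2941 = 0.088622 / 0.2941 ≈ 0.3013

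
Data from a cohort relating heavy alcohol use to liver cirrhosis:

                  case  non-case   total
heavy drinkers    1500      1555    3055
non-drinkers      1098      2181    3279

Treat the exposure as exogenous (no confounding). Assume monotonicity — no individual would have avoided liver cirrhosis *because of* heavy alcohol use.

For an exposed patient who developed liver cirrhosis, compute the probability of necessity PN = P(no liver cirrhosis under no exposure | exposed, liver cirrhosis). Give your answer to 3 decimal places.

p₁ = P(outcome | exposed) = 1500/3055 = 0.491
p₀ = P(outcome | unexposed) = 1098/3279 = 0.33486
Under exogeneity and monotonicity, PN = (p₁ − p₀)/p₁.
PN = (0.491 − 0.33486) / 0.491 ≈ 0.3180

PN ≈ 0.318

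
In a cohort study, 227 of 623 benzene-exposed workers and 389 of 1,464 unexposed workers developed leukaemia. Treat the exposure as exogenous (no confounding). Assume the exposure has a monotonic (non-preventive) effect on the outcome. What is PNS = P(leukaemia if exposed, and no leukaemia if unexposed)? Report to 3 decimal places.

PNS ≈ 0.099

p₁ = P(outcome | exposed) = 227/623 = 0.36437
p₀ = P(outcome | unexposed) = 389/1464 = 0.26571
Under exogeneity and monotonicity, PNS = p₁ − p₀.
PNS = 0.36437 − 0.26571 = 0.098656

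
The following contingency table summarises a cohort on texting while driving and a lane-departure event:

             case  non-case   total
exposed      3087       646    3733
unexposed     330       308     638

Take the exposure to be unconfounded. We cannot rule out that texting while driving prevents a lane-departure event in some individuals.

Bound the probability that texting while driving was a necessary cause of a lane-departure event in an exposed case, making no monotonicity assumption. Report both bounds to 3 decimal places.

0.375 ≤ PN ≤ 0.584

p₁ = P(outcome | exposed) = 3087/3733 = 0.82695
p₀ = P(outcome | unexposed) = 330/638 = 0.51724
Under exogeneity alone the bounds on PN are max{0,(p₁−p₀)/p₁} ≤ PN ≤ min{1,(1−p₀)/p₁}.
  lower = (p₁ − p₀)/p₁ = 0.30971 / 0.82695 ≈ 0.3745
  upper = min{1, (1 − p₀)/p₁} = 0.48276 / 0.82695 ≈ 0.5838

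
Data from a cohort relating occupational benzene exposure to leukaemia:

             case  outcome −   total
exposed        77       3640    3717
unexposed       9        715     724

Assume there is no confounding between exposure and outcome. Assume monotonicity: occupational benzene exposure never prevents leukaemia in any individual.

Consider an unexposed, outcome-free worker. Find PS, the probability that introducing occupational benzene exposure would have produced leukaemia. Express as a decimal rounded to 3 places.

PS ≈ 0.008

p₁ = P(outcome | exposed) = 77/3717 = 0.020716
p₀ = P(outcome | unexposed) = 9/724 = 0.012431
Under exogeneity and monotonicity, PS = (p₁ − p₀)/(1 − p₀).
PS = (0.020716 − 0.012431) / 0.98757 ≈ 0.0084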